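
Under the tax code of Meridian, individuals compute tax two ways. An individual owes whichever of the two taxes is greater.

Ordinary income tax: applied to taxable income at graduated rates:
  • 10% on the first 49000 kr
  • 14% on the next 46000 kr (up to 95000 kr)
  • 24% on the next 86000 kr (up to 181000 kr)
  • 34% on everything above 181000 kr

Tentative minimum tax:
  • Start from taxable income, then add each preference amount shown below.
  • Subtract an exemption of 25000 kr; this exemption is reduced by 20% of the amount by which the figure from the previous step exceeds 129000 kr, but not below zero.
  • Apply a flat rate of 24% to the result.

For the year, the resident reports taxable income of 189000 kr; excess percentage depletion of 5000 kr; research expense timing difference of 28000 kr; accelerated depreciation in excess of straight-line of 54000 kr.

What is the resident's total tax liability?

66240 kr

Ordinary income tax:
  49000 kr × 10% = 4900 kr
  46000 kr × 14% = 6440 kr
  86000 kr × 24% = 20640 kr
  8000 kr × 34% = 2720 kr
  → 34700 kr

Tentative minimum tax:
  Adjusted income: 189000 kr + 5000 kr + 28000 kr + 54000 kr = 276000 kr
  Exemption: 20% × (276000 kr − 129000 kr) = 29400 kr ≥ 25000 kr, so the exemption is fully phased out
  Base: 276000 kr − 0 kr = 276000 kr
  276000 kr × 24% = 66240 kr

66240 kr > 34700 kr, so the tentative minimum tax is the binding amount.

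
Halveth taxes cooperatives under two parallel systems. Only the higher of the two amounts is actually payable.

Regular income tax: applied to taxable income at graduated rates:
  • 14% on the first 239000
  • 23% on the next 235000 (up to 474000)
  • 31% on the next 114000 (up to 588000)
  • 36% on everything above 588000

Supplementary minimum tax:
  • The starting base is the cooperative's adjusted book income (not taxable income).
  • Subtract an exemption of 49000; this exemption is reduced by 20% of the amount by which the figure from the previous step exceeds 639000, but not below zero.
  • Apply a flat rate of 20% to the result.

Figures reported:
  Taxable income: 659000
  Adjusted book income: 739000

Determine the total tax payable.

Regular income tax:
  239000 × 14% = 33460
  235000 × 23% = 54050
  114000 × 31% = 35340
  71000 × 36% = 25560
  → 148410

Supplementary minimum tax:
  Base (adjusted book income): 739000
  Exemption: 49000 − 20% × (739000 − 639000) = 49000 − 20000 = 29000
  Base: 739000 − 29000 = 710000
  710000 × 20% = 142000

148410 > 142000, so the regular income tax governs.

148410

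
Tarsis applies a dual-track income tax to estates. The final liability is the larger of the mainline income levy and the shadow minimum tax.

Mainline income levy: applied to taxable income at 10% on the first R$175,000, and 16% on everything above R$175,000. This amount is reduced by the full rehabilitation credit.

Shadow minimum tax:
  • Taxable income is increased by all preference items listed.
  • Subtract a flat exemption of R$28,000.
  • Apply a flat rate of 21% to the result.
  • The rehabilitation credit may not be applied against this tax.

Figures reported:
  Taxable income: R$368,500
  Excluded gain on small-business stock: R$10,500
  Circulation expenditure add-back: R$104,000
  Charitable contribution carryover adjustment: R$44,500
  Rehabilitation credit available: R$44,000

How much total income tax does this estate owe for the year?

Shadow minimum tax:
  Adjusted income: R$368,500 + R$10,500 + R$104,000 + R$44,500 = R$527,500
  Less exemption R$28,000 → base R$499,500
  R$499,500 × 21% = R$104,895

Mainline income levy:
  R$175,000 × 10% = R$17,500
  R$193,500 × 16% = R$30,960
  → R$48,460
  Less rehabilitation credit R$44,000 → R$4,460

R$104,895 > R$4,460, so the shadow minimum tax is the binding amount.

R$104,895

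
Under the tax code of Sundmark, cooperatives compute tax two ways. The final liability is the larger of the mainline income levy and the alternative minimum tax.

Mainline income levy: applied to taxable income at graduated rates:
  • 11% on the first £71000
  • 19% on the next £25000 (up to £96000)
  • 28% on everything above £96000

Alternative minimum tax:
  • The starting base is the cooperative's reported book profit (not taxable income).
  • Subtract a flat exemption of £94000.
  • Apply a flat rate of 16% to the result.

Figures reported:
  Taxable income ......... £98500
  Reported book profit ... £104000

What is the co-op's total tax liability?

Alternative minimum tax:
  Base (reported book profit): £104000
  Less exemption £94000 → base £10000
  £10000 × 16% = £1600

Mainline income levy:
  £71000 × 11% = £7810
  £25000 × 19% = £4750
  £2500 × 28% = £700
  → £13260

£13260 > £1600, so the mainline income levy governs.

£13260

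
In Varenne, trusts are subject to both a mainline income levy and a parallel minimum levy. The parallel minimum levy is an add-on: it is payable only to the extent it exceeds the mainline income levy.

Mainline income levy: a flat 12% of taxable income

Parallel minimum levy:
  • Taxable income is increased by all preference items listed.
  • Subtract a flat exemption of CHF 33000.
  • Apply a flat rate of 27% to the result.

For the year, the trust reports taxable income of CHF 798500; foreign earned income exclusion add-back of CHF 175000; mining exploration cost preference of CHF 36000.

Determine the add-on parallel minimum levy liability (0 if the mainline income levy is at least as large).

Parallel minimum levy:
  Adjusted income: CHF 798500 + CHF 175000 + CHF 36000 = CHF 1009500
  Less exemption CHF 33000 → base CHF 976500
  CHF 976500 × 27% = CHF 263655

Mainline income levy:
  CHF 798500 × 12% = CHF 95820

Excess of parallel minimum levy over mainline income levy: CHF 263655 − CHF 95820 = CHF 167835.

CHF 167835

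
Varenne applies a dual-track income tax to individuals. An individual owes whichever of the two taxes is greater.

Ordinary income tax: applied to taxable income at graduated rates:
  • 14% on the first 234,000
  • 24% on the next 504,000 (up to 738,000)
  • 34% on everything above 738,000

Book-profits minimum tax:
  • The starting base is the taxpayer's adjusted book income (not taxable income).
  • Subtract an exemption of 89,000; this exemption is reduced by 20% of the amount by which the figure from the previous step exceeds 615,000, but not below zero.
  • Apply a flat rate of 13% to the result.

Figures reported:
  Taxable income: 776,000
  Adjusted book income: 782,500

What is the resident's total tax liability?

Book-profits minimum tax:
  Base (adjusted book income): 782,500
  Exemption: 89,000 − 20% × (782,500 − 615,000) = 89,000 − 33,500 = 55,500
  Base: 782,500 − 55,500 = 727,000
  727,000 × 13% = 94,510

Ordinary income tax:
  234,000 × 14% = 32,760
  504,000 × 24% = 120,960
  38,000 × 34% = 12,920
  → 166,640

166,640 > 94,510, so the ordinary income tax governs.

166,640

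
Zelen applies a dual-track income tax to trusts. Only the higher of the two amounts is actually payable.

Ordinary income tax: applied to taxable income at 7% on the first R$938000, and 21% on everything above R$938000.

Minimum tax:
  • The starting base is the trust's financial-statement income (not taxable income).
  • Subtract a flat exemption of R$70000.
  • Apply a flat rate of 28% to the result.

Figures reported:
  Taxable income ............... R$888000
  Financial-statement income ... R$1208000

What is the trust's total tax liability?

R$318640

Minimum tax:
  Base (financial-statement income): R$1208000
  Less exemption R$70000 → base R$1138000
  R$1138000 × 28% = R$318640

Ordinary income tax:
  R$888000 × 7% = R$62160

R$318640 > R$62160, so the minimum tax is the binding amount.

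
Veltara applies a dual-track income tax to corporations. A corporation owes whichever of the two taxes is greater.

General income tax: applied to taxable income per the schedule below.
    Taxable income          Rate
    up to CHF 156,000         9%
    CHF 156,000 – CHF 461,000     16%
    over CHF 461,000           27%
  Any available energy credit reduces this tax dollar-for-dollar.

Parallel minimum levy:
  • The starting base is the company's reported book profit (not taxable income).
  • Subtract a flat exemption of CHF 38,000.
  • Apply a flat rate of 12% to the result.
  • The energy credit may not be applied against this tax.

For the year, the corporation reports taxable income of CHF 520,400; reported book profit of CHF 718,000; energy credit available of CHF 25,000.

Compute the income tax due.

Parallel minimum levy:
  Base (reported book profit): CHF 718,000
  Less exemption CHF 38,000 → base CHF 680,000
  CHF 680,000 × 12% = CHF 81,600

General income tax:
  CHF 156,000 × 9% = CHF 14,040
  CHF 305,000 × 16% = CHF 48,800
  CHF 59,400 × 27% = CHF 16,038
  → CHF 78,878
  Less energy credit CHF 25,000 → CHF 53,878

CHF 81,600 > CHF 53,878, so the parallel minimum levy is the binding amount.

CHF 81,600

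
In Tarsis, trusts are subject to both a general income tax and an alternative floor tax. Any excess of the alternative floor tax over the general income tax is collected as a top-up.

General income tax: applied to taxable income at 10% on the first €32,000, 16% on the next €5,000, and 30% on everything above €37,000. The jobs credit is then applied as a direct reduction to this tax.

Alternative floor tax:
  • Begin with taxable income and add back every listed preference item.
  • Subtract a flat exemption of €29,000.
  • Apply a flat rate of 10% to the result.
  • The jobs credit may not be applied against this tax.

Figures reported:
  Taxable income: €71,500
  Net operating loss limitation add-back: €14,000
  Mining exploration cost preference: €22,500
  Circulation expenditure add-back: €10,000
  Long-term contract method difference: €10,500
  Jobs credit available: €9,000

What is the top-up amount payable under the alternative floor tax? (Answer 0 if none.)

Alternative floor tax:
  Adjusted income: €71,500 + €14,000 + €22,500 + €10,000 + €10,500 = €128,500
  Less exemption €29,000 → base €99,500
  €99,500 × 10% = €9,950

General income tax:
  €32,000 × 10% = €3,200
  €5,000 × 16% = €800
  €34,500 × 30% = €10,350
  → €14,350
  Less jobs credit €9,000 → €5,350

Excess of alternative floor tax over general income tax: €9,950 − €5,350 = €4,600.

€4,600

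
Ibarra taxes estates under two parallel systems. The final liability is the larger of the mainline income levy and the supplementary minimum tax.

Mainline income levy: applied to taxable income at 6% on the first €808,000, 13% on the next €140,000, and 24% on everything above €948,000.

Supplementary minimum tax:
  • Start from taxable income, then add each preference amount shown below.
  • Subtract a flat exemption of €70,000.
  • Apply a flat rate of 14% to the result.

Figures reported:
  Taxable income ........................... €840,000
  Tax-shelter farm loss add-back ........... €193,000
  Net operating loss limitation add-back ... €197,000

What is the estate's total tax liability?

€162,400

Supplementary minimum tax:
  Adjusted income: €840,000 + €193,000 + €197,000 = €1,230,000
  Less exemption €70,000 → base €1,160,000
  €1,160,000 × 14% = €162,400

Mainline income levy:
  €808,000 × 6% = €48,480
  €32,000 × 13% = €4,160
  → €52,640

€162,400 > €52,640, so the supplementary minimum tax is the binding amount.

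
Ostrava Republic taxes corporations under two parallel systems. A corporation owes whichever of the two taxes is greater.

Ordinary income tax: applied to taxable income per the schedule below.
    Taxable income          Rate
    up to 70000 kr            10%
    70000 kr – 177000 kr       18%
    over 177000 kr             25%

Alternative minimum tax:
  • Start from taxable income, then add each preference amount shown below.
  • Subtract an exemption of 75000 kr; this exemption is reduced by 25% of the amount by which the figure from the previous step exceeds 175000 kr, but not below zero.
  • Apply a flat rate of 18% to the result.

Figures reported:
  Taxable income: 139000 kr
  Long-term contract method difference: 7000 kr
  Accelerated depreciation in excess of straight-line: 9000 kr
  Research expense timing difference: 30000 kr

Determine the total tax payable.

Ordinary income tax:
  70000 kr × 10% = 7000 kr
  69000 kr × 18% = 12420 kr
  → 19420 kr

Alternative minimum tax:
  Adjusted income: 139000 kr + 7000 kr + 9000 kr + 30000 kr = 185000 kr
  Exemption: 75000 kr − 25% × (185000 kr − 175000 kr) = 75000 kr − 2500 kr = 72500 kr
  Base: 185000 kr − 72500 kr = 112500 kr
  112500 kr × 18% = 20250 kr

20250 kr > 19420 kr, so the alternative minimum tax is the binding amount.

20250 kr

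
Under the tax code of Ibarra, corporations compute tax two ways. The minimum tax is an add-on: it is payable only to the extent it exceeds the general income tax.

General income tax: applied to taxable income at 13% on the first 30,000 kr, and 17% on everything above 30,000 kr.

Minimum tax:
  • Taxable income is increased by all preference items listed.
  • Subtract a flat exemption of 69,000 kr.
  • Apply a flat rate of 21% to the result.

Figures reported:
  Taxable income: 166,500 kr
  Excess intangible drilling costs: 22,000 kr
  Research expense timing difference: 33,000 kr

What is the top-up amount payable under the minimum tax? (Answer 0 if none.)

4,920 kr

General income tax:
  30,000 kr × 13% = 3,900 kr
  136,500 kr × 17% = 23,205 kr
  → 27,105 kr

Minimum tax:
  Adjusted income: 166,500 kr + 22,000 kr + 33,000 kr = 221,500 kr
  Less exemption 69,000 kr → base 152,500 kr
  152,500 kr × 21% = 32,025 kr

Excess of minimum tax over general income tax: 32,025 kr − 27,105 kr = 4,920 kr.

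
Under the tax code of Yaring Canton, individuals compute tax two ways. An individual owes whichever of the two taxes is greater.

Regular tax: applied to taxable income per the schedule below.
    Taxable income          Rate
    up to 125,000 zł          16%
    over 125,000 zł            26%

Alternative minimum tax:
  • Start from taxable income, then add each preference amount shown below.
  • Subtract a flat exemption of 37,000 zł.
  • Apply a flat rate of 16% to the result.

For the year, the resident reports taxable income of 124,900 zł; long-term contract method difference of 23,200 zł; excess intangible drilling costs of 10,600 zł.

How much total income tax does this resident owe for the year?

19,984 zł

Regular tax:
  124,900 zł × 16% = 19,984 zł

Alternative minimum tax:
  Adjusted income: 124,900 zł + 23,200 zł + 10,600 zł = 158,700 zł
  Less exemption 37,000 zł → base 121,700 zł
  121,700 zł × 16% = 19,472 zł

19,984 zł > 19,472 zł, so the regular tax governs.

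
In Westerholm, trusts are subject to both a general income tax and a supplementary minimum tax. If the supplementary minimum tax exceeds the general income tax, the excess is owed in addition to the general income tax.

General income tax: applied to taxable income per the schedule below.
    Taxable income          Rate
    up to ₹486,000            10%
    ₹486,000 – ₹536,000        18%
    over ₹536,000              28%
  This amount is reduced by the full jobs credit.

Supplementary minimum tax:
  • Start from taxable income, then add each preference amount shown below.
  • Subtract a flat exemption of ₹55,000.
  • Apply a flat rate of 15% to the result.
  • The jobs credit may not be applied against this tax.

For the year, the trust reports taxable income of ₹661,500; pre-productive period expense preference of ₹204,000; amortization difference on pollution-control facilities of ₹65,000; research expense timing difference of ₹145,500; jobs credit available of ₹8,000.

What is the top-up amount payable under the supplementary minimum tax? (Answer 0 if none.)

₹68,410

General income tax:
  ₹486,000 × 10% = ₹48,600
  ₹50,000 × 18% = ₹9,000
  ₹125,500 × 28% = ₹35,140
  → ₹92,740
  Less jobs credit ₹8,000 → ₹84,740

Supplementary minimum tax:
  Adjusted income: ₹661,500 + ₹204,000 + ₹65,000 + ₹145,500 = ₹1,076,000
  Less exemption ₹55,000 → base ₹1,021,000
  ₹1,021,000 × 15% = ₹153,150

Excess of supplementary minimum tax over general income tax: ₹153,150 − ₹84,740 = ₹68,410.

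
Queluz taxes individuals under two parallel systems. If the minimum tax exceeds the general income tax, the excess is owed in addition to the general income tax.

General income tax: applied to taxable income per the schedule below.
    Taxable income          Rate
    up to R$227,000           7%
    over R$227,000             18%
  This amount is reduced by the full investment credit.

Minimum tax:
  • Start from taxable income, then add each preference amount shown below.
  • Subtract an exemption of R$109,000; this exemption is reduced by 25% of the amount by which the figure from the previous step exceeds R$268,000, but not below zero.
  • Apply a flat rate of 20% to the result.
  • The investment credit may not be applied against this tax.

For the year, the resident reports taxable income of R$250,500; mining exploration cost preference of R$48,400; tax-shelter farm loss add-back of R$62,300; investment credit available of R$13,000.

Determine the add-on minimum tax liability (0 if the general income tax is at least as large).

Minimum tax:
  Adjusted income: R$250,500 + R$48,400 + R$62,300 = R$361,200
  Exemption: R$109,000 − 25% × (R$361,200 − R$268,000) = R$109,000 − R$23,300 = R$85,700
  Base: R$361,200 − R$85,700 = R$275,500
  R$275,500 × 20% = R$55,100

General income tax:
  R$227,000 × 7% = R$15,890
  R$23,500 × 18% = R$4,230
  → R$20,120
  Less investment credit R$13,000 → R$7,120

Excess of minimum tax over general income tax: R$55,100 − R$7,120 = R$47,980.

R$47,980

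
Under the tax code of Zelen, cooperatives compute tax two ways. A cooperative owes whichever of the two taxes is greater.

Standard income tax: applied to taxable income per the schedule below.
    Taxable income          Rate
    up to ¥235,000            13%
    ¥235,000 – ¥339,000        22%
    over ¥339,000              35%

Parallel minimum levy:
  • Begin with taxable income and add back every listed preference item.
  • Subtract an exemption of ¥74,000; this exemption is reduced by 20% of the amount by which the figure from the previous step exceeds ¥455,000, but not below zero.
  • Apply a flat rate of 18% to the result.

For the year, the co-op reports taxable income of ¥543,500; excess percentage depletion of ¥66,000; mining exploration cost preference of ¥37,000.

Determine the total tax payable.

¥125,005

Parallel minimum levy:
  Adjusted income: ¥543,500 + ¥66,000 + ¥37,000 = ¥646,500
  Exemption: ¥74,000 − 20% × (¥646,500 − ¥455,000) = ¥74,000 − ¥38,300 = ¥35,700
  Base: ¥646,500 − ¥35,700 = ¥610,800
  ¥610,800 × 18% = ¥109,944

Standard income tax:
  ¥235,000 × 13% = ¥30,550
  ¥104,000 × 22% = ¥22,880
  ¥204,500 × 35% = ¥71,575
  → ¥125,005

¥125,005 > ¥109,944, so the standard income tax governs.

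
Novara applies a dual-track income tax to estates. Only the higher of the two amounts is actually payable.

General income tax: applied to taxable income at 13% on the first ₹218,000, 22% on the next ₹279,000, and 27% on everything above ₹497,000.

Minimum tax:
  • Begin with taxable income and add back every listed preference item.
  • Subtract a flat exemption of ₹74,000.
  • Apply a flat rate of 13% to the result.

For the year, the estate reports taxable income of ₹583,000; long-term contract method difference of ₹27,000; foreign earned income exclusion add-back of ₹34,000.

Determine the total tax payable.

₹112,940

General income tax:
  ₹218,000 × 13% = ₹28,340
  ₹279,000 × 22% = ₹61,380
  ₹86,000 × 27% = ₹23,220
  → ₹112,940

Minimum tax:
  Adjusted income: ₹583,000 + ₹27,000 + ₹34,000 = ₹644,000
  Less exemption ₹74,000 → base ₹570,000
  ₹570,000 × 13% = ₹74,100

₹112,940 > ₹74,100, so the general income tax governs.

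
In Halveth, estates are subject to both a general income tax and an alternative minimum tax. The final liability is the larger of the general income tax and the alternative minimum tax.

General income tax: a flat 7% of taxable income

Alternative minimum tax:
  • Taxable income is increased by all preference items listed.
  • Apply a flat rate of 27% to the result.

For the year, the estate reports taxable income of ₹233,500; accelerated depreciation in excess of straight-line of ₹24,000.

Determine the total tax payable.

₹69,525

General income tax:
  ₹233,500 × 7% = ₹16,345

Alternative minimum tax:
  Adjusted income: ₹233,500 + ₹24,000 = ₹257,500
  ₹257,500 × 27% = ₹69,525

₹69,525 > ₹16,345, so the alternative minimum tax is the binding amount.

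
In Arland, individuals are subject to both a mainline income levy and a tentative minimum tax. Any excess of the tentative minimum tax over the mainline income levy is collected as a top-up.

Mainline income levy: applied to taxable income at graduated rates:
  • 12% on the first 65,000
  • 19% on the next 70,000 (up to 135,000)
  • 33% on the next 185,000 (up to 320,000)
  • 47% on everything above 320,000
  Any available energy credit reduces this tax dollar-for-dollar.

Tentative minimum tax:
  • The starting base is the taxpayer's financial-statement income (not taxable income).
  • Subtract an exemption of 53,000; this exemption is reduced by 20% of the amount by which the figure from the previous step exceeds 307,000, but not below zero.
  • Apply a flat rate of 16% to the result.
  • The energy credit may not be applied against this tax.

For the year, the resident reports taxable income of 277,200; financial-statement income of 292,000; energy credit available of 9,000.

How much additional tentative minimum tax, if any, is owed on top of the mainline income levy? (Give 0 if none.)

0

Tentative minimum tax:
  Base (financial-statement income): 292,000
  Exemption: 292,000 ≤ 307,000, so full 53,000 applies
  Base: 292,000 − 53,000 = 239,000
  239,000 × 16% = 38,240

Mainline income levy:
  65,000 × 12% = 7,800
  70,000 × 19% = 13,300
  142,200 × 33% = 46,926
  → 68,026
  Less energy credit 9,000 → 59,026

38,240 ≤ 59,026, so no add-on is due.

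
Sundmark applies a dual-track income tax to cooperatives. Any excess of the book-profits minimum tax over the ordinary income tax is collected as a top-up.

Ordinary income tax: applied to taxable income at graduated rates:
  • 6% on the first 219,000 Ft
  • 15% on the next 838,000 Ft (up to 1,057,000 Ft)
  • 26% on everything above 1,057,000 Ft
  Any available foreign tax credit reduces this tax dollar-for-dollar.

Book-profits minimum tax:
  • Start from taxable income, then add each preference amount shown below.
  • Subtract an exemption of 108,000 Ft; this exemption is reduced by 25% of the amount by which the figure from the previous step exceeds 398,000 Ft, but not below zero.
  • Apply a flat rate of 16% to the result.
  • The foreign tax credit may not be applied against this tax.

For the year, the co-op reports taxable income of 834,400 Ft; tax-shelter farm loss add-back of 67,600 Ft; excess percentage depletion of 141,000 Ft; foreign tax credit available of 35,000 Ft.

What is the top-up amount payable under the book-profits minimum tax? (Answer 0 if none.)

Ordinary income tax:
  219,000 Ft × 6% = 13,140 Ft
  615,400 Ft × 15% = 92,310 Ft
  → 105,450 Ft
  Less foreign tax credit 35,000 Ft → 70,450 Ft

Book-profits minimum tax:
  Adjusted income: 834,400 Ft + 67,600 Ft + 141,000 Ft = 1,043,000 Ft
  Exemption: 25% × (1,043,000 Ft − 398,000 Ft) = 161,250 Ft ≥ 108,000 Ft, so the exemption is fully phased out
  Base: 1,043,000 Ft − 0 Ft = 1,043,000 Ft
  1,043,000 Ft × 16% = 166,880 Ft

Excess of book-profits minimum tax over ordinary income tax: 166,880 Ft − 70,450 Ft = 96,430 Ft.

96,430 Ft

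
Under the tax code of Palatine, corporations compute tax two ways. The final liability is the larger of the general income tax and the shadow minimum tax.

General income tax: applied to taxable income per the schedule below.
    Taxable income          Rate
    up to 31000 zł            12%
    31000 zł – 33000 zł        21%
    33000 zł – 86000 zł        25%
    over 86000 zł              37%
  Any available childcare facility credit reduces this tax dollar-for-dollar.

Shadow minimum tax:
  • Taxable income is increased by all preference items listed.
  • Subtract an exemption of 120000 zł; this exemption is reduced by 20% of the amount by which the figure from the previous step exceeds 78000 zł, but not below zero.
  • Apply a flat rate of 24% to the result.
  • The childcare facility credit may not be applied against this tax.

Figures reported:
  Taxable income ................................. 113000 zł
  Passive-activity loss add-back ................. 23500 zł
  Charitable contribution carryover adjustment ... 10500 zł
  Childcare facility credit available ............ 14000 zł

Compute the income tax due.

General income tax:
  31000 zł × 12% = 3720 zł
  2000 zł × 21% = 420 zł
  53000 zł × 25% = 13250 zł
  27000 zł × 37% = 9990 zł
  → 27380 zł
  Less childcare facility credit 14000 zł → 13380 zł

Shadow minimum tax:
  Adjusted income: 113000 zł + 23500 zł + 10500 zł = 147000 zł
  Exemption: 120000 zł − 20% × (147000 zł − 78000 zł) = 120000 zł − 13800 zł = 106200 zł
  Base: 147000 zł − 106200 zł = 40800 zł
  40800 zł × 24% = 9792 zł

13380 zł > 9792 zł, so the general income tax governs.

13380 zł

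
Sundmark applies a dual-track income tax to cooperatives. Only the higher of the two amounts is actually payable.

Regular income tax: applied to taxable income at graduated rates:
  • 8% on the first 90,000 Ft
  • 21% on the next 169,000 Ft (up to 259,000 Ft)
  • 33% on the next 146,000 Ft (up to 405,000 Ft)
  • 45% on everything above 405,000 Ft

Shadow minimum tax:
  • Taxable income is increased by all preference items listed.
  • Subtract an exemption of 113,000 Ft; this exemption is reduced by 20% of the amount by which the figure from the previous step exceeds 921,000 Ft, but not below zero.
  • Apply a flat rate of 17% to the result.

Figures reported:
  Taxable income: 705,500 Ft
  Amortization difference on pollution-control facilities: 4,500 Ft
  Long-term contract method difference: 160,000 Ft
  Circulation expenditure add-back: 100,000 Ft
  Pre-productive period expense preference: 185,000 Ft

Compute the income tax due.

Regular income tax:
  90,000 Ft × 8% = 7,200 Ft
  169,000 Ft × 21% = 35,490 Ft
  146,000 Ft × 33% = 48,180 Ft
  300,500 Ft × 45% = 135,225 Ft
  → 226,095 Ft

Shadow minimum tax:
  Adjusted income: 705,500 Ft + 4,500 Ft + 160,000 Ft + 100,000 Ft + 185,000 Ft = 1,155,000 Ft
  Exemption: 113,000 Ft − 20% × (1,155,000 Ft − 921,000 Ft) = 113,000 Ft − 46,800 Ft = 66,200 Ft
  Base: 1,155,000 Ft − 66,200 Ft = 1,088,800 Ft
  1,088,800 Ft × 17% = 185,096 Ft

226,095 Ft > 185,096 Ft, so the regular income tax governs.

226,095 Ft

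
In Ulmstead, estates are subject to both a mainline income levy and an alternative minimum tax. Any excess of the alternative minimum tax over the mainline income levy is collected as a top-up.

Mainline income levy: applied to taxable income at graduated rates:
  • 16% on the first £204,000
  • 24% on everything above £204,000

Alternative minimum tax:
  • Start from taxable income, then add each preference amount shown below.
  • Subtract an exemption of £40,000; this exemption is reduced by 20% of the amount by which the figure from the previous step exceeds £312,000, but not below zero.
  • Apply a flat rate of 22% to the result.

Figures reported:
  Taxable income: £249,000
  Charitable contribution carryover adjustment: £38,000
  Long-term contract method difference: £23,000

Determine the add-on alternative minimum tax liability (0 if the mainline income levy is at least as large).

Alternative minimum tax:
  Adjusted income: £249,000 + £38,000 + £23,000 = £310,000
  Exemption: £310,000 ≤ £312,000, so full £40,000 applies
  Base: £310,000 − £40,000 = £270,000
  £270,000 × 22% = £59,400

Mainline income levy:
  £204,000 × 16% = £32,640
  £45,000 × 24% = £10,800
  → £43,440

Excess of alternative minimum tax over mainline income levy: £59,400 − £43,440 = £15,960.

£15,960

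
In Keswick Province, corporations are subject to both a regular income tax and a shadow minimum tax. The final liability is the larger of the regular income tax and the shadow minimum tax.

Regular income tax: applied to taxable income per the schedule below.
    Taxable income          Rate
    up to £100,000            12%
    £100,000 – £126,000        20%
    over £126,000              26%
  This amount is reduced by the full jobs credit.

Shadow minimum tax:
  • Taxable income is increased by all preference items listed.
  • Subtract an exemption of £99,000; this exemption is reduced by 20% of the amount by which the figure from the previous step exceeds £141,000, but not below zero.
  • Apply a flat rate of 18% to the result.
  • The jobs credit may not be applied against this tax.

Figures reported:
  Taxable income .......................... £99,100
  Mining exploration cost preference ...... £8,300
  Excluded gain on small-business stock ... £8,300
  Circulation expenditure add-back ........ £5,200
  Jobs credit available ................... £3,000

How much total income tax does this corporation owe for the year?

£8,892

Regular income tax:
  £99,100 × 12% = £11,892
  Less jobs credit £3,000 → £8,892

Shadow minimum tax:
  Adjusted income: £99,100 + £8,300 + £8,300 + £5,200 = £120,900
  Exemption: £120,900 ≤ £141,000, so full £99,000 applies
  Base: £120,900 − £99,000 = £21,900
  £21,900 × 18% = £3,942

£8,892 > £3,942, so the regular income tax governs.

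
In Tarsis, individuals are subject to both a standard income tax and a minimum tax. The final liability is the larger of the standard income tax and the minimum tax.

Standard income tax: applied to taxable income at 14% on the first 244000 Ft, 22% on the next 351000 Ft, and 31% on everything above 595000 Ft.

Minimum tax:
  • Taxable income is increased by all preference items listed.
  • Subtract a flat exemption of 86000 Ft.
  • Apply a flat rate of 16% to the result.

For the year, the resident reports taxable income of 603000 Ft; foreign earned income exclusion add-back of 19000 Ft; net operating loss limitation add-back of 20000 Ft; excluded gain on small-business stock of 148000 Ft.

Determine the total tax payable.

Minimum tax:
  Adjusted income: 603000 Ft + 19000 Ft + 20000 Ft + 148000 Ft = 790000 Ft
  Less exemption 86000 Ft → base 704000 Ft
  704000 Ft × 16% = 112640 Ft

Standard income tax:
  244000 Ft × 14% = 34160 Ft
  351000 Ft × 22% = 77220 Ft
  8000 Ft × 31% = 2480 Ft
  → 113860 Ft

113860 Ft > 112640 Ft, so the standard income tax governs.

113860 Ft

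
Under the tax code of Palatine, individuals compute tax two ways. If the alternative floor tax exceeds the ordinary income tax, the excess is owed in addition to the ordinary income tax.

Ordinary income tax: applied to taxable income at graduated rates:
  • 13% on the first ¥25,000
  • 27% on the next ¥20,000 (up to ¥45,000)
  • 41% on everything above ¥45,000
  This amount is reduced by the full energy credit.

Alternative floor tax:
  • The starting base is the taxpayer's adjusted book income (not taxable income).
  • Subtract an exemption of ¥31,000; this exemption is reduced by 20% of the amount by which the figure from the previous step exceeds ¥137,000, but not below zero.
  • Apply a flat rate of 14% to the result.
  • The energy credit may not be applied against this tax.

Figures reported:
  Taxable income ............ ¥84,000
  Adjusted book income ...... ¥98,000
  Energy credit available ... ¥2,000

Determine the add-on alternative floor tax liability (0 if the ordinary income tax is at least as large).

¥0

Alternative floor tax:
  Base (adjusted book income): ¥98,000
  Exemption: ¥98,000 ≤ ¥137,000, so full ¥31,000 applies
  Base: ¥98,000 − ¥31,000 = ¥67,000
  ¥67,000 × 14% = ¥9,380

Ordinary income tax:
  ¥25,000 × 13% = ¥3,250
  ¥20,000 × 27% = ¥5,400
  ¥39,000 × 41% = ¥15,990
  → ¥24,640
  Less energy credit ¥2,000 → ¥22,640

¥9,380 ≤ ¥22,640, so no add-on is due.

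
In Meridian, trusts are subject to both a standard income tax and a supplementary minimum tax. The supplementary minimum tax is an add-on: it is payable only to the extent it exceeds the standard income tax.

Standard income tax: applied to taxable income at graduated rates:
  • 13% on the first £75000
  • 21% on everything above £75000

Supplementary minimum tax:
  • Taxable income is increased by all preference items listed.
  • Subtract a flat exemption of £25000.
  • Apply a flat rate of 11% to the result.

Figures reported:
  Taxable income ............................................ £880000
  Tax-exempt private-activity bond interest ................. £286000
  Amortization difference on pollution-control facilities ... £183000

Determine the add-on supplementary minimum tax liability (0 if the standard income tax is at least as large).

£0

Supplementary minimum tax:
  Adjusted income: £880000 + £286000 + £183000 = £1349000
  Less exemption £25000 → base £1324000
  £1324000 × 11% = £145640

Standard income tax:
  £75000 × 13% = £9750
  £805000 × 21% = £169050
  → £178800

£145640 ≤ £178800, so no add-on is due.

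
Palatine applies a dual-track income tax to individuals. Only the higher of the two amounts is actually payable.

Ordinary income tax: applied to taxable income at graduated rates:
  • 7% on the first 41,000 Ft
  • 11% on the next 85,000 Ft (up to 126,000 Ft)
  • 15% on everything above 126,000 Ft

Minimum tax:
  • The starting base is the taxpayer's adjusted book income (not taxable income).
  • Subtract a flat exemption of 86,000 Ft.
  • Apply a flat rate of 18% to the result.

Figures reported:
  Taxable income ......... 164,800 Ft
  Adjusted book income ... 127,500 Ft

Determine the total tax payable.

Ordinary income tax:
  41,000 Ft × 7% = 2,870 Ft
  85,000 Ft × 11% = 9,350 Ft
  38,800 Ft × 15% = 5,820 Ft
  → 18,040 Ft

Minimum tax:
  Base (adjusted book income): 127,500 Ft
  Less exemption 86,000 Ft → base 41,500 Ft
  41,500 Ft × 18% = 7,470 Ft

18,040 Ft > 7,470 Ft, so the ordinary income tax governs.

18,040 Ft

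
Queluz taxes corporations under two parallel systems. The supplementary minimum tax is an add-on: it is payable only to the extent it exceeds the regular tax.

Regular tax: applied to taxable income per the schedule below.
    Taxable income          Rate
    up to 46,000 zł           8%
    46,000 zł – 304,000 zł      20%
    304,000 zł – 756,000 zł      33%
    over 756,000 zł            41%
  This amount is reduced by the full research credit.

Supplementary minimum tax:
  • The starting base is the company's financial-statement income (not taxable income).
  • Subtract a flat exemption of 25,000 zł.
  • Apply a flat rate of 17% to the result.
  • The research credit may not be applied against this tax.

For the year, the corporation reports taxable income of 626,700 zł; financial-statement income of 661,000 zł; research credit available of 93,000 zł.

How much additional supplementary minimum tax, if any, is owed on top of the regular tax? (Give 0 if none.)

39,349 zł

Regular tax:
  46,000 zł × 8% = 3,680 zł
  258,000 zł × 20% = 51,600 zł
  322,700 zł × 33% = 106,491 zł
  → 161,771 zł
  Less research credit 93,000 zł → 68,771 zł

Supplementary minimum tax:
  Base (financial-statement income): 661,000 zł
  Less exemption 25,000 zł → base 636,000 zł
  636,000 zł × 17% = 108,120 zł

Excess of supplementary minimum tax over regular tax: 108,120 zł − 68,771 zł = 39,349 zł.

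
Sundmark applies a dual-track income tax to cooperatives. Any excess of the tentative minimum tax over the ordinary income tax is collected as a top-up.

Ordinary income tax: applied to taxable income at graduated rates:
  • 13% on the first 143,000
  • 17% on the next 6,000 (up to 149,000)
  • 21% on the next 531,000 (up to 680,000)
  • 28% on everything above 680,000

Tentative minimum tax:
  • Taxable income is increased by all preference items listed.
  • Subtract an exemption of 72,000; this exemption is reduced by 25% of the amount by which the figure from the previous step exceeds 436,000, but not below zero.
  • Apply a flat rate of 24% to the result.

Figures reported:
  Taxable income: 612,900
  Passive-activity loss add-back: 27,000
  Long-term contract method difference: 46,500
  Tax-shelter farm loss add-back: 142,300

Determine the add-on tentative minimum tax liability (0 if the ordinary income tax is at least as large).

81,859

Ordinary income tax:
  143,000 × 13% = 18,590
  6,000 × 17% = 1,020
  463,900 × 21% = 97,419
  → 117,029

Tentative minimum tax:
  Adjusted income: 612,900 + 27,000 + 46,500 + 142,300 = 828,700
  Exemption: 25% × (828,700 − 436,000) = 98,175 ≥ 72,000, so the exemption is fully phased out
  Base: 828,700 − 0 = 828,700
  828,700 × 24% = 198,888

Excess of tentative minimum tax over ordinary income tax: 198,888 − 117,029 = 81,859.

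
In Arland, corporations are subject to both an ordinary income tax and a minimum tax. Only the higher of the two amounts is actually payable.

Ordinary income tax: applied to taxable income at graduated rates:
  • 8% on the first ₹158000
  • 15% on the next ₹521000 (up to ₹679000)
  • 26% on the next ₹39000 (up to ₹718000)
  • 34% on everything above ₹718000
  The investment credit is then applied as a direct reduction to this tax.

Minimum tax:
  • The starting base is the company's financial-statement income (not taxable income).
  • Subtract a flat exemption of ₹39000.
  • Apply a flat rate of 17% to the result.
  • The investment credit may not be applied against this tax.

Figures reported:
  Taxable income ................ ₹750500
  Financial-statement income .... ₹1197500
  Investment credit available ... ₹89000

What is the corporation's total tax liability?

₹196945

Ordinary income tax:
  ₹158000 × 8% = ₹12640
  ₹521000 × 15% = ₹78150
  ₹39000 × 26% = ₹10140
  ₹32500 × 34% = ₹11050
  → ₹111980
  Less investment credit ₹89000 → ₹22980

Minimum tax:
  Base (financial-statement income): ₹1197500
  Less exemption ₹39000 → base ₹1158500
  ₹1158500 × 17% = ₹196945

₹196945 > ₹22980, so the minimum tax is the binding amount.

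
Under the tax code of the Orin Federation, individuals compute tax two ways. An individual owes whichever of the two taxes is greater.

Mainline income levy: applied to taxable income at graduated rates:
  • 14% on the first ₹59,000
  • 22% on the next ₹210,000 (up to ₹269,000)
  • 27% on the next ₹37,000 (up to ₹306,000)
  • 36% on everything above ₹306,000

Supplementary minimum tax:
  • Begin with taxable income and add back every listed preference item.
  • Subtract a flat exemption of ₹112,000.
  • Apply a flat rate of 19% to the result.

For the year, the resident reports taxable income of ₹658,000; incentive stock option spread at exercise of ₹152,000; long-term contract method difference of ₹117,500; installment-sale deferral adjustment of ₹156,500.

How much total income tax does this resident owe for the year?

₹191,170

Supplementary minimum tax:
  Adjusted income: ₹658,000 + ₹152,000 + ₹117,500 + ₹156,500 = ₹1,084,000
  Less exemption ₹112,000 → base ₹972,000
  ₹972,000 × 19% = ₹184,680

Mainline income levy:
  ₹59,000 × 14% = ₹8,260
  ₹210,000 × 22% = ₹46,200
  ₹37,000 × 27% = ₹9,990
  ₹352,000 × 36% = ₹126,720
  → ₹191,170

₹191,170 > ₹184,680, so the mainline income levy governs.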